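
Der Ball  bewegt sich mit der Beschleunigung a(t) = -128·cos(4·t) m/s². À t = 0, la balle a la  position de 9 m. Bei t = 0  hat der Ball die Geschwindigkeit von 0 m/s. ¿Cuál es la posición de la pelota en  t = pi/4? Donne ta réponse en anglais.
To solve this, we need to take 2 antiderivatives of our acceleration equation a(t) = -128·cos(4·t). The integral of acceleration is velocity. Using v(0) = 0, we get v(t) = -32·sin(4·t). The integral of velocity, with x(0) = 9, gives position: x(t) = 8·cos(4·t) + 1. We have position x(t) = 8·cos(4·t) + 1. Substituting t = pi/4: x(pi/4) = -7.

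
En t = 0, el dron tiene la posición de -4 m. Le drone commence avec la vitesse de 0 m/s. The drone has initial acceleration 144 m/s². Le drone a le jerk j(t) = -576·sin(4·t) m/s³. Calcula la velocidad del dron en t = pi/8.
Debemos encontrar la antiderivada de nuestra ecuación de la sacudida j(t) = -576·sin(4·t) 2 veces. La antiderivada de la sacudida, con a(0) = 144, da la aceleración: a(t) = 144·cos(4·t). Tomando ∫a(t)dt y aplicando v(0) = 0, encontramos v(t) = 36·sin(4·t). Tenemos la velocidad v(t) = 36·sin(4·t). Sustituyendo t = pi/8: v(pi/8) = 36.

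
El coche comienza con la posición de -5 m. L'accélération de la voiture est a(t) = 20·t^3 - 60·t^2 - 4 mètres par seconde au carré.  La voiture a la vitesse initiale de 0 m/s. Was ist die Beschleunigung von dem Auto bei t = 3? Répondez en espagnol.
De la ecuación de la aceleración a(t) = 20·t^3 - 60·t^2 - 4, sustituimos t = 3 para obtener a = -4.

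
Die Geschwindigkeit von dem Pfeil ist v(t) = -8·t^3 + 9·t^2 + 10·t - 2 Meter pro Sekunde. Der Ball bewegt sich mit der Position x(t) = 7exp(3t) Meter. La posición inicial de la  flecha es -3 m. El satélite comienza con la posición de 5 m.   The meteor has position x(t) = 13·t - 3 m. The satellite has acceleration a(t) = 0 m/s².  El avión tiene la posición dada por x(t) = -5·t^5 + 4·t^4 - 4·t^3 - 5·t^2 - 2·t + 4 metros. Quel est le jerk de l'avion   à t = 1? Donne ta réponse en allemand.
Wir müssen unsere Gleichung für die Position x(t) = -5·t^5 + 4·t^4 - 4·t^3 - 5·t^2 - 2·t + 4 3-mal ableiten. Die Ableitung von der Position ergibt die Geschwindigkeit: v(t) = -25·t^4 + 16·t^3 - 12·t^2 - 10·t - 2. Durch Ableiten von der Geschwindigkeit erhalten wir die Beschleunigung: a(t) = -100·t^3 + 48·t^2 - 24·t - 10. Mit d/dt von a(t) finden wir j(t) = -300·t^2 + 96·t - 24. Wir haben den Ruck j(t) = -300·t^2 + 96·t - 24. Durch Einsetzen von t = 1: j(1) = -228.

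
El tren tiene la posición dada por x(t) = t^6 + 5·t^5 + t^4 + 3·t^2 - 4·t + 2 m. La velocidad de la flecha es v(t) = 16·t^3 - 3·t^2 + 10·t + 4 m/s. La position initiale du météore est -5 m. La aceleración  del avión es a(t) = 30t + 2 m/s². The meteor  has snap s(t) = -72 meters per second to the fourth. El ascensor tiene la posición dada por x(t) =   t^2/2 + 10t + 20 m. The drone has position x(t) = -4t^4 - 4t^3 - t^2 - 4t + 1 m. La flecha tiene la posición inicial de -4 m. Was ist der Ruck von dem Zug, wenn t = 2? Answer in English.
To solve this, we need to take 3 derivatives of our position equation x(t) = t^6 + 5·t^5 + t^4 + 3·t^2 - 4·t + 2. Differentiating position, we get velocity: v(t) = 6·t^5 + 25·t^4 + 4·t^3 + 6·t - 4. Taking d/dt of v(t), we find a(t) = 30·t^4 + 100·t^3 + 12·t^2 + 6. Differentiating acceleration, we get jerk: j(t) = 120·t^3 + 300·t^2 + 24·t. Using j(t) = 120·t^3 + 300·t^2 + 24·t and substituting t = 2, we find j = 2208.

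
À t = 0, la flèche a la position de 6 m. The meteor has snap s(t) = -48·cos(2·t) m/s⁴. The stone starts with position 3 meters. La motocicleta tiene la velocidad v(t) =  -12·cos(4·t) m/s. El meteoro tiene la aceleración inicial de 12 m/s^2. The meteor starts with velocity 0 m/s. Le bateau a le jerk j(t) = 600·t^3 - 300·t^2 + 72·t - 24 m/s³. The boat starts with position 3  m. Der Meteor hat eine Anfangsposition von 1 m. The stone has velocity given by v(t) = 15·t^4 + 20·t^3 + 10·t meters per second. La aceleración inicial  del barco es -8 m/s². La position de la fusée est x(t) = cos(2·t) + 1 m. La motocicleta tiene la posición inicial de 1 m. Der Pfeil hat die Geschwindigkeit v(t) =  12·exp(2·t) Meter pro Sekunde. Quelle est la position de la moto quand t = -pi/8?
En partant de la vitesse v(t) = -12·cos(4·t), nous prenons 1 intégrale. En intégrant la vitesse et en utilisant la condition initiale x(0) = 1, nous obtenons x(t) = 1 - 3·sin(4·t). Nous avons la position x(t) = 1 - 3·sin(4·t). En substituant t = -pi/8: x(-pi/8) = 4.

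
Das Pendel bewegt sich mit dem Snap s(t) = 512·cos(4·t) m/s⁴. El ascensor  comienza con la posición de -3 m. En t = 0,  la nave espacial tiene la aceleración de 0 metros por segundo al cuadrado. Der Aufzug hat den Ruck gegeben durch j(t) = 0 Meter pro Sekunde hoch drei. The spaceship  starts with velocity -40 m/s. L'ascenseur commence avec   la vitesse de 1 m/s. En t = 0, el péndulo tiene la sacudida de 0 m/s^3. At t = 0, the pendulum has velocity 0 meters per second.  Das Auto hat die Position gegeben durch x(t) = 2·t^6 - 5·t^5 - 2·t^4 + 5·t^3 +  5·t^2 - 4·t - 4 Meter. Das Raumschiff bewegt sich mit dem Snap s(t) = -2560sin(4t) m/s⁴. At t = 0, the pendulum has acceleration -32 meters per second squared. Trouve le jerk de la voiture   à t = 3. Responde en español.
Partiendo de la posición x(t) = 2·t^6 - 5·t^5 - 2·t^4 + 5·t^3 + 5·t^2 - 4·t - 4, tomamos 3 derivadas. Derivando la posición, obtenemos la velocidad: v(t) = 12·t^5 - 25·t^4 - 8·t^3 + 15·t^2 + 10·t - 4. La derivada de la velocidad da la aceleración: a(t) = 60·t^4 - 100·t^3 - 24·t^2 + 30·t + 10. Tomando d/dt de a(t), encontramos j(t) = 240·t^3 - 300·t^2 - 48·t + 30. Usando j(t) = 240·t^3 - 300·t^2 - 48·t + 30 y sustituyendo t = 3, encontramos j = 3666.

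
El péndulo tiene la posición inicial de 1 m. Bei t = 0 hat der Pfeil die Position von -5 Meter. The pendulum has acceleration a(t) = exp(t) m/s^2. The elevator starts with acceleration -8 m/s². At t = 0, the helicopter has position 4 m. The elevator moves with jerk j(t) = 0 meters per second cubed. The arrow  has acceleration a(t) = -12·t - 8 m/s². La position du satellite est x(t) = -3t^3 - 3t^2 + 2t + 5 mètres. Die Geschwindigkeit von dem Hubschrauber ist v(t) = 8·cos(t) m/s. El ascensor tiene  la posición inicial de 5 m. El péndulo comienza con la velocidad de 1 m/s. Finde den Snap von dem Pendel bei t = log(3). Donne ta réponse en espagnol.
Debemos derivar nuestra ecuación de la aceleración a(t) = exp(t) 2 veces. Derivando la aceleración, obtenemos la sacudida: j(t) = exp(t). Tomando d/dt de j(t), encontramos s(t) = exp(t). Tenemos el snap s(t) = exp(t). Sustituyendo t = log(3): s(log(3)) = 3.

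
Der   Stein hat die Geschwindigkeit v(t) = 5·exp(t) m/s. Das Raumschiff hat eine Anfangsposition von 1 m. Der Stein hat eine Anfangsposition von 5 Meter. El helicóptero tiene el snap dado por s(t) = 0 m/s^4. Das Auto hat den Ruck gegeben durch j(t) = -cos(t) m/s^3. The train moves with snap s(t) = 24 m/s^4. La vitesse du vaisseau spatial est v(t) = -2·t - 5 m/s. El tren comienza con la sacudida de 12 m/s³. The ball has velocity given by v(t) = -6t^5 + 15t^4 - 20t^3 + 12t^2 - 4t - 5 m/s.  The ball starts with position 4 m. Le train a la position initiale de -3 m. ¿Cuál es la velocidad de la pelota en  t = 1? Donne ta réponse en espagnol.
De la ecuación de la velocidad v(t) = -6·t^5 + 15·t^4 - 20·t^3 + 12·t^2 - 4·t - 5, sustituimos t = 1 para obtener v = -8.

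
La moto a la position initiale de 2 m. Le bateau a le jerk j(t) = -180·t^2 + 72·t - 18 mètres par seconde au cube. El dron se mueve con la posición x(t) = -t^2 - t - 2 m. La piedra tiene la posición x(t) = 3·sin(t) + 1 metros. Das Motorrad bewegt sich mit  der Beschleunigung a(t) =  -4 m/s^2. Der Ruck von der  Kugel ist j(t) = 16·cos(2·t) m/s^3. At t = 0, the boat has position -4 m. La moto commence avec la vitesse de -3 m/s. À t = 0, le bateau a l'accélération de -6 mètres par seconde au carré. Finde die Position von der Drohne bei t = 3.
Wir haben die Position x(t) = -t^2 - t - 2. Durch Einsetzen von t = 3: x(3) = -14.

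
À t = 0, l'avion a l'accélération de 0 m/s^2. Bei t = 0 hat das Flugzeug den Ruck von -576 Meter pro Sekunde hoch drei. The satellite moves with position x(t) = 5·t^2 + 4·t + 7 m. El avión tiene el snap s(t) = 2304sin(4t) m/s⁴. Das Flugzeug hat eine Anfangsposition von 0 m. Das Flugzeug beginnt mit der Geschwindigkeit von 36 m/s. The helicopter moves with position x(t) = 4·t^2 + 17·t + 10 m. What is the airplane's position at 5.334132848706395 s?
To solve this, we need to take 4 integrals of our snap equation s(t) = 2304·sin(4·t). The antiderivative of snap, with j(0) = -576, gives jerk: j(t) = -576·cos(4·t). The integral of jerk is acceleration. Using a(0) = 0, we get a(t) = -144·sin(4·t). Integrating acceleration and using the initial condition v(0) = 36, we get v(t) = 36·cos(4·t). Finding the antiderivative of v(t) and using x(0) = 0: x(t) = 9·sin(4·t). We have position x(t) = 9·sin(4·t). Substituting t = 5.334132848706395: x(5.334132848706395) = 5.47970043899558.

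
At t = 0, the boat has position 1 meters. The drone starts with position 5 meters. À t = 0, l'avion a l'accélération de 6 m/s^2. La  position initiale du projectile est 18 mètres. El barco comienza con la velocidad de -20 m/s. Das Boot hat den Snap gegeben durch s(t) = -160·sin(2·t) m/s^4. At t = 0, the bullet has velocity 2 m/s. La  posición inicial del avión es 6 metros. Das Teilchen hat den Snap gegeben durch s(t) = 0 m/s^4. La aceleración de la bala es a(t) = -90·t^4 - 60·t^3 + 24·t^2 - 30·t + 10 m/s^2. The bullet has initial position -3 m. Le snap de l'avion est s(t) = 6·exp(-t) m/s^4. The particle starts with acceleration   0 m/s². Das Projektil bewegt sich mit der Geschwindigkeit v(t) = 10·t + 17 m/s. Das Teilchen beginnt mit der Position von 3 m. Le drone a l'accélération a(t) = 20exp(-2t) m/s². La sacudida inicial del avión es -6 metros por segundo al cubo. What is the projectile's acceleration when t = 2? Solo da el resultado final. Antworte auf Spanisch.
La respuesta es 10.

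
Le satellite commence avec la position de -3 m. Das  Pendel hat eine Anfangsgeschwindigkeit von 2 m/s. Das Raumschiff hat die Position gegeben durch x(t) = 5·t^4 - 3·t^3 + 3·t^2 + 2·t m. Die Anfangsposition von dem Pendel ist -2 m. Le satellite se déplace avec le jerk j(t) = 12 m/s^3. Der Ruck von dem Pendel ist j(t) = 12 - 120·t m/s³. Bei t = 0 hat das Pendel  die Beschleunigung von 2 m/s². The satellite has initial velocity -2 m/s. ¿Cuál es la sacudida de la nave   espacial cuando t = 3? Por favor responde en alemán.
Ausgehend von der Position x(t) = 5·t^4 - 3·t^3 + 3·t^2 + 2·t, nehmen wir 3 Ableitungen. Die Ableitung von der Position ergibt die Geschwindigkeit: v(t) = 20·t^3 - 9·t^2 + 6·t + 2. Durch Ableiten von der Geschwindigkeit erhalten wir die Beschleunigung: a(t) = 60·t^2 - 18·t + 6. Durch Ableiten von der Beschleunigung erhalten wir den Ruck: j(t) = 120·t - 18. Wir haben den Ruck j(t) = 120·t - 18. Durch Einsetzen von t = 3: j(3) = 342.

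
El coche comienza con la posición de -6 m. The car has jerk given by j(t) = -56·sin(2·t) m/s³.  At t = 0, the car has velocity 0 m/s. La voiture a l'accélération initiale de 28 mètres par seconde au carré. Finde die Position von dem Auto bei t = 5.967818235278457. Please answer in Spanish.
Partiendo de la sacudida j(t) = -56·sin(2·t), tomamos 3 integrales. Integrando la sacudida y usando la condición inicial a(0) = 28, obtenemos a(t) = 28·cos(2·t). Integrando la aceleración y usando la condición inicial v(0) = 0, obtenemos v(t) = 14·sin(2·t). La antiderivada de la velocidad, con x(0) = -6, da la posición: x(t) = 1 - 7·cos(2·t). Usando x(t) = 1 - 7·cos(2·t) y sustituyendo t = 5.967818235278457, encontramos x = -4.65316341539744.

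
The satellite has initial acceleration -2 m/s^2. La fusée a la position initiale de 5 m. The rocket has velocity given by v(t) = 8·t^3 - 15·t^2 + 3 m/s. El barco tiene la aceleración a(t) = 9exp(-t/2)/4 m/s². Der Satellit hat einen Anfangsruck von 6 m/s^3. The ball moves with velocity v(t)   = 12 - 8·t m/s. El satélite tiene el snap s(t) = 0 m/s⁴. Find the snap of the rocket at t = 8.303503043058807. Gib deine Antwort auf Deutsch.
Ausgehend von der Geschwindigkeit v(t) = 8·t^3 - 15·t^2 + 3, nehmen wir 3 Ableitungen. Mit d/dt von v(t) finden wir a(t) = 24·t^2 - 30·t. Durch Ableiten von der Beschleunigung erhalten wir den Ruck: j(t) = 48·t - 30. Mit d/dt von j(t) finden wir s(t) = 48. Mit s(t) = 48 und Einsetzen von t = 8.303503043058807, finden wir s = 48.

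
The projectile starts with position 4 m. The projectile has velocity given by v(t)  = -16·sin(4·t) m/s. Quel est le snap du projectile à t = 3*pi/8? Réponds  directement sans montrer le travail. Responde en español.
En t = 3*pi/8, s = 0.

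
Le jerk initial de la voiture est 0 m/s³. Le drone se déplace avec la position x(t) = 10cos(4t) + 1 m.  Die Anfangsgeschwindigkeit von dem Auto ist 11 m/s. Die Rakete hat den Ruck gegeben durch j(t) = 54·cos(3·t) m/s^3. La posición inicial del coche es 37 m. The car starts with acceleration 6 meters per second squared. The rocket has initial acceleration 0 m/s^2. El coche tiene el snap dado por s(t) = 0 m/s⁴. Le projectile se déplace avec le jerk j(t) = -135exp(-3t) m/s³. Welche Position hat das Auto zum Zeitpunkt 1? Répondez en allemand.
Wir müssen die Stammfunktion unserer Gleichung für den Snap s(t) = 0 4-mal finden. Mit ∫s(t)dt und Anwendung von j(0) = 0, finden wir j(t) = 0. Durch Integration von dem Ruck und Verwendung der Anfangsbedingung a(0) = 6, erhalten wir a(t) = 6. Die Stammfunktion von der Beschleunigung, mit v(0) = 11, ergibt die Geschwindigkeit: v(t) = 6·t + 11. Das Integral von der Geschwindigkeit, mit x(0) = 37, ergibt die Position: x(t) = 3·t^2 + 11·t + 37. Wir haben die Position x(t) = 3·t^2 + 11·t + 37. Durch Einsetzen von t = 1: x(1) = 51.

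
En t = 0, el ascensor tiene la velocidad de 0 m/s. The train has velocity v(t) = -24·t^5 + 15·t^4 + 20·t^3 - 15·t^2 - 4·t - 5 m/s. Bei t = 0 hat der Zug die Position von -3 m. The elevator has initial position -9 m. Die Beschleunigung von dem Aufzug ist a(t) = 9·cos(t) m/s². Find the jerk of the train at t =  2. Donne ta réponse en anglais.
To solve this, we need to take 2 derivatives of our velocity equation v(t) = -24·t^5 + 15·t^4 + 20·t^3 - 15·t^2 - 4·t - 5. The derivative of velocity gives acceleration: a(t) = -120·t^4 + 60·t^3 + 60·t^2 - 30·t - 4. Taking d/dt of a(t), we find j(t) = -480·t^3 + 180·t^2 + 120·t - 30. We have jerk j(t) = -480·t^3 + 180·t^2 + 120·t - 30. Substituting t = 2: j(2) = -2910.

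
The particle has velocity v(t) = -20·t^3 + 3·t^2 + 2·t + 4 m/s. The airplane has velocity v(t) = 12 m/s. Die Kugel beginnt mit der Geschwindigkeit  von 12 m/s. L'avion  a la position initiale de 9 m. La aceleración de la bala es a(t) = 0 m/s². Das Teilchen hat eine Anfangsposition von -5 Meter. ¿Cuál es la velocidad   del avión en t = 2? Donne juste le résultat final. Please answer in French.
La vitesse à t = 2 est v = 12.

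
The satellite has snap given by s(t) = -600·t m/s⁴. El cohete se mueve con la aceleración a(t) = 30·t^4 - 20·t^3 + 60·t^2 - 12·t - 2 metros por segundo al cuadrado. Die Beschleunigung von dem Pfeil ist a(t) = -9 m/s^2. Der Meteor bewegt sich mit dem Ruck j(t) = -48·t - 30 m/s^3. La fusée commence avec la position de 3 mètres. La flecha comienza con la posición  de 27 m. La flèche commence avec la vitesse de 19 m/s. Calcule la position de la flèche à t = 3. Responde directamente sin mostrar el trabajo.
La position à t = 3 est x = 87/2.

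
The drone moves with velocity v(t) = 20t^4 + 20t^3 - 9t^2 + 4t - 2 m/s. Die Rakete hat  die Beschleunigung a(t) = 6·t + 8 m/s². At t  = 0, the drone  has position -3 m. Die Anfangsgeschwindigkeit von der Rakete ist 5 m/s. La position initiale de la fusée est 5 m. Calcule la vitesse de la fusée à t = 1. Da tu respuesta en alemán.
Um dies zu lösen, müssen wir 1 Integral unserer Gleichung für die Beschleunigung a(t) = 6·t + 8 finden. Die Stammfunktion von der Beschleunigung ist die Geschwindigkeit. Mit v(0) = 5 erhalten wir v(t) = 3·t^2 + 8·t + 5. Wir haben die Geschwindigkeit v(t) = 3·t^2 + 8·t + 5. Durch Einsetzen von t = 1: v(1) = 16.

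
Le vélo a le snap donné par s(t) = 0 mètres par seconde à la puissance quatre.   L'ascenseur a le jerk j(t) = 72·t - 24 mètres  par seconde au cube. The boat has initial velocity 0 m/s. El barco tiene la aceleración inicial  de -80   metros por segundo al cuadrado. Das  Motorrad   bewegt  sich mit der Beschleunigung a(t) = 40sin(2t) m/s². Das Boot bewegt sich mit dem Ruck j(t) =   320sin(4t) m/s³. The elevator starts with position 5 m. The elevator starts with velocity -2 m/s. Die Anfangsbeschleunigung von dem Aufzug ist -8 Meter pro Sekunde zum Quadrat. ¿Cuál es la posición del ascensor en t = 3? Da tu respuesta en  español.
Partiendo de la sacudida j(t) = 72·t - 24, tomamos 3 antiderivadas. Tomando ∫j(t)dt y aplicando a(0) = -8, encontramos a(t) = 36·t^2 - 24·t - 8. Tomando ∫a(t)dt y aplicando v(0) = -2, encontramos v(t) = 12·t^3 - 12·t^2 - 8·t - 2. Tomando ∫v(t)dt y aplicando x(0) = 5, encontramos x(t) = 3·t^4 - 4·t^3 - 4·t^2 - 2·t + 5. Tenemos la posición x(t) = 3·t^4 - 4·t^3 - 4·t^2 - 2·t + 5. Sustituyendo t = 3: x(3) = 98.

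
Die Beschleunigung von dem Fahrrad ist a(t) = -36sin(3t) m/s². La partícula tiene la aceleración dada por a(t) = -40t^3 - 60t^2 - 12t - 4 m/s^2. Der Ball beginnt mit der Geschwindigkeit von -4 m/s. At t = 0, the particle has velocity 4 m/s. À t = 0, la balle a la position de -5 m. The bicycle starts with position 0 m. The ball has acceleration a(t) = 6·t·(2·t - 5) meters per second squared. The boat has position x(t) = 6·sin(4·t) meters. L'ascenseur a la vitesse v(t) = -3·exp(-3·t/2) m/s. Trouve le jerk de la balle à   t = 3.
Pour résoudre ceci, nous devons prendre 1 dérivée de notre équation de l'accélération a(t) = 6·t·(2·t - 5). En dérivant l'accélération, nous obtenons le jerk: j(t) = 24·t - 30. En utilisant j(t) = 24·t - 30 et en substituant t = 3, nous trouvons j = 42.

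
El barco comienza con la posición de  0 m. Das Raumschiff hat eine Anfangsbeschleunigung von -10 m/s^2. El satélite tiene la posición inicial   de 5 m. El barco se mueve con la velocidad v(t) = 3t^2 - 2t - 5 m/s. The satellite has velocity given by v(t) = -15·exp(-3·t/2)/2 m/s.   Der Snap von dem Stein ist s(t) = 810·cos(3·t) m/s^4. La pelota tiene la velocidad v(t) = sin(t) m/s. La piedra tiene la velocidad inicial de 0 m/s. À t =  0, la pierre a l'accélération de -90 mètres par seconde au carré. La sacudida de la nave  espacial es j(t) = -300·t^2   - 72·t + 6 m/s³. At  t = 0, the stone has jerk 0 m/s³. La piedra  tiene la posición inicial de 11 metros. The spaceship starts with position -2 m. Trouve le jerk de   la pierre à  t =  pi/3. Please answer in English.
We need to integrate our snap equation s(t) = 810·cos(3·t) 1 time. The integral of snap, with j(0) = 0, gives jerk: j(t) = 270·sin(3·t). From the given jerk equation j(t) = 270·sin(3·t), we substitute t = pi/3 to get j = 0.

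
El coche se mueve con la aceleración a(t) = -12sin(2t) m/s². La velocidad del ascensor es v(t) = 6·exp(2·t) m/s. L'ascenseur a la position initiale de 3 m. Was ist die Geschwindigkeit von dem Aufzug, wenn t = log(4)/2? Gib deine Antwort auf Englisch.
From the given velocity equation v(t) = 6·exp(2·t), we substitute t = log(4)/2 to get v = 24.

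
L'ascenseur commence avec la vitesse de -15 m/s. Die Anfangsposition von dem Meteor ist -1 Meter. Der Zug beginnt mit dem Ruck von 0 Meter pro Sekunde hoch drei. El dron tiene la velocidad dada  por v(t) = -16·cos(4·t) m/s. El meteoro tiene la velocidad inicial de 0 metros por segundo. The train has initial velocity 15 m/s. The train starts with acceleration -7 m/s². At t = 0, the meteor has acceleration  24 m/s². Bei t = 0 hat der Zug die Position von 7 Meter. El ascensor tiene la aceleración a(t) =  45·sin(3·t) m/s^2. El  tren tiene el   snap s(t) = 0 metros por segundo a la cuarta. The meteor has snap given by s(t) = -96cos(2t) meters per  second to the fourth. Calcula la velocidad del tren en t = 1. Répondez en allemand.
Wir müssen die Stammfunktion unserer Gleichung für den Snap s(t) = 0 3-mal finden. Durch Integration von dem Snap und Verwendung der Anfangsbedingung j(0) = 0, erhalten wir j(t) = 0. Durch Integration von dem Ruck und Verwendung der Anfangsbedingung a(0) = -7, erhalten wir a(t) = -7. Das Integral von der Beschleunigung ist die Geschwindigkeit. Mit v(0) = 15 erhalten wir v(t) = 15 - 7·t. Mit v(t) = 15 - 7·t und Einsetzen von t = 1, finden wir v = 8.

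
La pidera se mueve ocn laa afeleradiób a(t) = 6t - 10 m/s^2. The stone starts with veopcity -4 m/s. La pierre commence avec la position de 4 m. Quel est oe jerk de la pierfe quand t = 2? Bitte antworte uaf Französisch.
Nous devons dériver notre équation de l'accélération a(t) = 6·t - 10 1 fois. En dérivant l'accélération, nous obtenons le jerk: j(t) = 6. Nous avons le jerk j(t) = 6. En substituant t = 2: j(2) = 6.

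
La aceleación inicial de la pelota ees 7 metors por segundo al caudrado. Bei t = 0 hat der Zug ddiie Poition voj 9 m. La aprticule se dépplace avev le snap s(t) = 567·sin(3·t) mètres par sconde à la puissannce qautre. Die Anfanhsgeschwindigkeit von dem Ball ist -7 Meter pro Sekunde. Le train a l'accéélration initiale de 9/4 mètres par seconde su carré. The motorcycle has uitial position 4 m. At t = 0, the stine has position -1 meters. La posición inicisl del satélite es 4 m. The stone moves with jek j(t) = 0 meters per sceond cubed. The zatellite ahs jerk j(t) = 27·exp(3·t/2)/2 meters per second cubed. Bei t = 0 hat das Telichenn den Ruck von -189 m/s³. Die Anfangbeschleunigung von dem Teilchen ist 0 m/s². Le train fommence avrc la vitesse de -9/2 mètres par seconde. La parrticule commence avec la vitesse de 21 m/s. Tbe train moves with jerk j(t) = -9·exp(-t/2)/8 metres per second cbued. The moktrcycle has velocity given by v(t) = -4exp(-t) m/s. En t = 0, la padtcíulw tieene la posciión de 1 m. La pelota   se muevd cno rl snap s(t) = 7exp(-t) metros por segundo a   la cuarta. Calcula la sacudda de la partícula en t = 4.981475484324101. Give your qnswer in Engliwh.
We must find the integral of our snap equation s(t) = 567·sin(3·t) 1 time. The antiderivative of snap is jerk. Using j(0) = -189, we get j(t) = -189·cos(3·t). Using j(t) = -189·cos(3·t) and substituting t = 4.981475484324101, we find j = 136.532635085464.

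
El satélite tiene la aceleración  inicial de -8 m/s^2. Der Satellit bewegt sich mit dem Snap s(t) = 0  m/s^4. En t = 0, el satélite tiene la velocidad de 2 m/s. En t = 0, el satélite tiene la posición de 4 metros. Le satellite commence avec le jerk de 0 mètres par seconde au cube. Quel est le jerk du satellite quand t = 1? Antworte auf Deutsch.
Um dies zu lösen, müssen wir 1 Integral unserer Gleichung für den Snap s(t) = 0 finden. Die Stammfunktion von dem Snap, mit j(0) = 0, ergibt den Ruck: j(t) = 0. Wir haben den Ruck j(t) = 0. Durch Einsetzen von t = 1: j(1) = 0.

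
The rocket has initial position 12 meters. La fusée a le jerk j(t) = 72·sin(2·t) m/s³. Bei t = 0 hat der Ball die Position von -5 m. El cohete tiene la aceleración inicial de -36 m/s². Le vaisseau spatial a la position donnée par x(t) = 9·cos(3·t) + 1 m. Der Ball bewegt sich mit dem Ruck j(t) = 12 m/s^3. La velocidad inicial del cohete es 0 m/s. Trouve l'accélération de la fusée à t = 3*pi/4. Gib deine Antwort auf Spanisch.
Debemos encontrar la antiderivada de nuestra ecuación de la sacudida j(t) = 72·sin(2·t) 1 vez. La integral de la sacudida es la aceleración. Usando a(0) = -36, obtenemos a(t) = -36·cos(2·t). Usando a(t) = -36·cos(2·t) y sustituyendo t = 3*pi/4, encontramos a = 0.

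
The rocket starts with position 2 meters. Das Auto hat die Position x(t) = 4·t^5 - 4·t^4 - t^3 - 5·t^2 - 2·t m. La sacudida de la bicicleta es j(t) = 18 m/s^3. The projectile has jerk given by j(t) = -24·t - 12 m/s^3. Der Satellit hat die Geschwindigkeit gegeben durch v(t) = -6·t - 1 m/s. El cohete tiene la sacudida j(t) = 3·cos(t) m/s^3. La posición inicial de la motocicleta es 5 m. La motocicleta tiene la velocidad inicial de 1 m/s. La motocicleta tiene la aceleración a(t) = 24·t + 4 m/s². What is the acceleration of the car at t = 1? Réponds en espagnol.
Partiendo de la posición x(t) = 4·t^5 - 4·t^4 - t^3 - 5·t^2 - 2·t, tomamos 2 derivadas. Derivando la posición, obtenemos la velocidad: v(t) = 20·t^4 - 16·t^3 - 3·t^2 - 10·t - 2. Tomando d/dt de v(t), encontramos a(t) = 80·t^3 - 48·t^2 - 6·t - 10. De la ecuación de la aceleración a(t) = 80·t^3 - 48·t^2 - 6·t - 10, sustituimos t = 1 para obtener a = 16.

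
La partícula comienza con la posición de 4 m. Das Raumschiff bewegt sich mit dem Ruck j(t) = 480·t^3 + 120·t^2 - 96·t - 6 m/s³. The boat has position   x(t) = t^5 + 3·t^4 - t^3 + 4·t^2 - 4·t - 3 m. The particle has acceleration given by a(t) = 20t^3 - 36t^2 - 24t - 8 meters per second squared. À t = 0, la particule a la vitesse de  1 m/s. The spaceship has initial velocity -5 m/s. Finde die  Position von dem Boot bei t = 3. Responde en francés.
De l'équation de la position x(t) = t^5 + 3·t^4 - t^3 + 4·t^2 - 4·t - 3, nous substituons t = 3 pour obtenir x = 480.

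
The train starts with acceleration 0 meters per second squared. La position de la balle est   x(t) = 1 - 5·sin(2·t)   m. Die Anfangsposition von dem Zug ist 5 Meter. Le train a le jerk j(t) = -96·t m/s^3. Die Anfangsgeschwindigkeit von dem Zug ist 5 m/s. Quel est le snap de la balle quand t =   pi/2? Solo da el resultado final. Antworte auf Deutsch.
Bei t = pi/2, s = 0.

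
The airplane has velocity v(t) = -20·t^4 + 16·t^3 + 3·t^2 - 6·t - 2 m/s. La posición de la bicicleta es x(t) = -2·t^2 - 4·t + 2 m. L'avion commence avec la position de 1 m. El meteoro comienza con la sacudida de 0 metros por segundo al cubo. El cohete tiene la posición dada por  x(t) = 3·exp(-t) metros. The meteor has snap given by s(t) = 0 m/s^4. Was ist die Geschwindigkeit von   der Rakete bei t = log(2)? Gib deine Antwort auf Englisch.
We must differentiate our position equation x(t) = 3·exp(-t) 1 time. Taking d/dt of x(t), we find v(t) = -3·exp(-t). We have velocity v(t) = -3·exp(-t). Substituting t = log(2): v(log(2)) = -3/2.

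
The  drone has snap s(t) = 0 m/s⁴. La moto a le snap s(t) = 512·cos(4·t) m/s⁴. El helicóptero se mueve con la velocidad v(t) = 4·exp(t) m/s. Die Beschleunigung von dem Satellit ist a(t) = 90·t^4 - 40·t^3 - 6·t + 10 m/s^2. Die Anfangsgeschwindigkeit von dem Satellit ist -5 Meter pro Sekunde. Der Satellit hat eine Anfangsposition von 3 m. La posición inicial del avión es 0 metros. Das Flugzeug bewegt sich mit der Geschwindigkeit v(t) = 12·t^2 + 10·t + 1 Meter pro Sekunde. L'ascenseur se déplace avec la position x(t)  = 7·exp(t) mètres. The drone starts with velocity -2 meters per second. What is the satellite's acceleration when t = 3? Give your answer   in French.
De l'équation de l'accélération a(t) = 90·t^4 - 40·t^3 - 6·t + 10, nous substituons t = 3 pour obtenir a = 6202.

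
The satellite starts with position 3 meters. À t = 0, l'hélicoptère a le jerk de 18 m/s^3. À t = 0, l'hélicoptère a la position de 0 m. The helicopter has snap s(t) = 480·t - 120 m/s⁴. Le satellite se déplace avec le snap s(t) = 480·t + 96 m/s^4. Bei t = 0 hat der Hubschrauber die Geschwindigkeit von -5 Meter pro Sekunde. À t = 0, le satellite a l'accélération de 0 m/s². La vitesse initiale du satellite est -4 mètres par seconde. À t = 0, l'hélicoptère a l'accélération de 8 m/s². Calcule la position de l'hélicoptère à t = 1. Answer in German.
Um dies zu lösen, müssen wir 4 Stammfunktionen unserer Gleichung für den Snap s(t) = 480·t - 120 finden. Mit ∫s(t)dt und Anwendung von j(0) = 18, finden wir j(t) = 240·t^2 - 120·t + 18. Die Stammfunktion von dem Ruck, mit a(0) = 8, ergibt die Beschleunigung: a(t) = 80·t^3 - 60·t^2 + 18·t + 8. Durch Integration von der Beschleunigung und Verwendung der Anfangsbedingung v(0) = -5, erhalten wir v(t) = 20·t^4 - 20·t^3 + 9·t^2 + 8·t - 5. Die Stammfunktion von der Geschwindigkeit ist die Position. Mit x(0) = 0 erhalten wir x(t) = 4·t^5 - 5·t^4 + 3·t^3 + 4·t^2 - 5·t. Aus der Gleichung für die Position x(t) = 4·t^5 - 5·t^4 + 3·t^3 + 4·t^2 - 5·t, setzen wir t = 1 ein und erhalten x = 1.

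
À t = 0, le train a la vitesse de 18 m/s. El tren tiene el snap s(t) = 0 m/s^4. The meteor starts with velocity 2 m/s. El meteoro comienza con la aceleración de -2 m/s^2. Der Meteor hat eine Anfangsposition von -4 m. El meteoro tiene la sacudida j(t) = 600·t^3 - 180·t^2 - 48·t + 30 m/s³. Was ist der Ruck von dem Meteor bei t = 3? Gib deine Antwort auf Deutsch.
Aus der Gleichung für den Ruck j(t) = 600·t^3 - 180·t^2 - 48·t + 30, setzen wir t = 3 ein und erhalten j = 14466.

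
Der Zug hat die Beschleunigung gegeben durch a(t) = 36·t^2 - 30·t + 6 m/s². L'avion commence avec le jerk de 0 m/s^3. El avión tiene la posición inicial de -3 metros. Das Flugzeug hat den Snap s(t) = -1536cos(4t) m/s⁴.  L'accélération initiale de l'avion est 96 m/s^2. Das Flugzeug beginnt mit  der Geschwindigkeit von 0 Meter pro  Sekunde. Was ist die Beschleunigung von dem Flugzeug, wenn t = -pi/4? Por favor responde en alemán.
Um dies zu lösen, müssen wir 2 Integrale unserer Gleichung für den Snap s(t) = -1536·cos(4·t) finden. Die Stammfunktion von dem Snap ist der Ruck. Mit j(0) = 0 erhalten wir j(t) = -384·sin(4·t). Die Stammfunktion von dem Ruck ist die Beschleunigung. Mit a(0) = 96 erhalten wir a(t) = 96·cos(4·t). Wir haben die Beschleunigung a(t) = 96·cos(4·t). Durch Einsetzen von t = -pi/4: a(-pi/4) = -96.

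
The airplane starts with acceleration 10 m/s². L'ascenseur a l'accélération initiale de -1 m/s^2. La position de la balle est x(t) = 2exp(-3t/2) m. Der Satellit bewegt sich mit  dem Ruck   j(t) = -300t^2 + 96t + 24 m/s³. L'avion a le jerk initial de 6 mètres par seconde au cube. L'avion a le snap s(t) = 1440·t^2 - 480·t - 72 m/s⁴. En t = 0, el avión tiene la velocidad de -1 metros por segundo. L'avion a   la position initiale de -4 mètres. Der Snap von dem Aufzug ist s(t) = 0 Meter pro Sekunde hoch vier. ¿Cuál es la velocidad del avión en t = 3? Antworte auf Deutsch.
Um dies zu lösen, müssen wir 3 Integrale unserer Gleichung für den Snap s(t) = 1440·t^2 - 480·t - 72 finden. Die Stammfunktion von dem Snap ist der Ruck. Mit j(0) = 6 erhalten wir j(t) = 480·t^3 - 240·t^2 - 72·t + 6. Durch Integration von dem Ruck und Verwendung der Anfangsbedingung a(0) = 10, erhalten wir a(t) = 120·t^4 - 80·t^3 - 36·t^2 + 6·t + 10. Durch Integration von der Beschleunigung und Verwendung der Anfangsbedingung v(0) = -1, erhalten wir v(t) = 24·t^5 - 20·t^4 - 12·t^3 + 3·t^2 + 10·t - 1. Wir haben die Geschwindigkeit v(t) = 24·t^5 - 20·t^4 - 12·t^3 + 3·t^2 + 10·t - 1. Durch Einsetzen von t = 3: v(3) = 3944.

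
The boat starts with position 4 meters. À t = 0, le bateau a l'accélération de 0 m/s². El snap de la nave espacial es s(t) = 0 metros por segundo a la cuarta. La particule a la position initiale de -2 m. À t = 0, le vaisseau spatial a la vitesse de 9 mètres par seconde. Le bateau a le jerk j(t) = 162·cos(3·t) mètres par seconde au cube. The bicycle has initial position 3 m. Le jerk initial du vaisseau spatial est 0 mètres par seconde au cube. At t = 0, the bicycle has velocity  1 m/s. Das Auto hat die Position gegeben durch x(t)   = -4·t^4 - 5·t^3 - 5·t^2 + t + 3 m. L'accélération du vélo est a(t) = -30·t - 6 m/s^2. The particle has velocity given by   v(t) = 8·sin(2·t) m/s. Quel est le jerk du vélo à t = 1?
En partant de l'accélération a(t) = -30·t - 6, nous prenons 1 dérivée. En dérivant l'accélération, nous obtenons le jerk: j(t) = -30. Nous avons le jerk j(t) = -30. En substituant t = 1: j(1) = -30.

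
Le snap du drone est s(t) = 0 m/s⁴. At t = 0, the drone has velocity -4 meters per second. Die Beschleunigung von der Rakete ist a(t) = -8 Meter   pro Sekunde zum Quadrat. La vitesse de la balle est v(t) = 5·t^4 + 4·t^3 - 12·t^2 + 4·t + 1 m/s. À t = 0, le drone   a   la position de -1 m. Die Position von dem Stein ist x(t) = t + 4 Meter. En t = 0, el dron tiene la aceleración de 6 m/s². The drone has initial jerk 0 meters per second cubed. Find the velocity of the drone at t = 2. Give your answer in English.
To find the answer, we compute 3 integrals of s(t) = 0. Integrating snap and using the initial condition j(0) = 0, we get j(t) = 0. Taking ∫j(t)dt and applying a(0) = 6, we find a(t) = 6. The antiderivative of acceleration, with v(0) = -4, gives velocity: v(t) = 6·t - 4. From the given velocity equation v(t) = 6·t - 4, we substitute t = 2 to get v = 8.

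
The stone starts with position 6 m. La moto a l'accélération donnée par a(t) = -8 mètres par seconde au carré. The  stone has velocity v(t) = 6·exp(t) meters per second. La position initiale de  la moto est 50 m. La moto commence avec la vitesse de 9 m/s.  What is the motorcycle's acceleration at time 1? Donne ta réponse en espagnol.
Tenemos la aceleración a(t) = -8. Sustituyendo t = 1: a(1) = -8.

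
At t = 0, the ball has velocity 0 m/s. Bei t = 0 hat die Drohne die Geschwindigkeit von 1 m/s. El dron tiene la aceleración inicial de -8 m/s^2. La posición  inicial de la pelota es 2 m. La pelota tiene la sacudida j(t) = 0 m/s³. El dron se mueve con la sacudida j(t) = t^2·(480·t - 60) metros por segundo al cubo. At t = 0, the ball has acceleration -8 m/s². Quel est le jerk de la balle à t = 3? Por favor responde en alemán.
Mit j(t) = 0 und Einsetzen von t = 3, finden wir j = 0.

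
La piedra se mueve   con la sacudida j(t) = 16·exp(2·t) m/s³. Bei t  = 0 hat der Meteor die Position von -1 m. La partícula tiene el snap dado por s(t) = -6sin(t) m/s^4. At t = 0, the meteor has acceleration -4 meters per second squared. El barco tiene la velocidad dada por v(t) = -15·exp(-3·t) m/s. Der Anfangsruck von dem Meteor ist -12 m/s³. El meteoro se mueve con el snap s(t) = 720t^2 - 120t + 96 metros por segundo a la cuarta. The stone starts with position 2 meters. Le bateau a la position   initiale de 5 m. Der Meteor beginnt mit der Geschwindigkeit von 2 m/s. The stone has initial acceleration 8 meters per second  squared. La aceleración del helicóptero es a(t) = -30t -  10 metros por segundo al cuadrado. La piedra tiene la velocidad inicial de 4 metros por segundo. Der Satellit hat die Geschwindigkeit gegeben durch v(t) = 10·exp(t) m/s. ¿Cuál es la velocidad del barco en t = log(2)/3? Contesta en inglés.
From the given velocity equation v(t) = -15·exp(-3·t), we substitute t = log(2)/3 to get v = -15/2.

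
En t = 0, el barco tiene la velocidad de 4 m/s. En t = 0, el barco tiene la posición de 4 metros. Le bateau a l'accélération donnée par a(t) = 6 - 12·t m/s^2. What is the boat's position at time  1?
To solve this, we need to take 2 antiderivatives of our acceleration equation a(t) = 6 - 12·t. Integrating acceleration and using the initial condition v(0) = 4, we get v(t) = -6·t^2 + 6·t + 4. The integral of velocity is position. Using x(0) = 4, we get x(t) = -2·t^3 + 3·t^2 + 4·t + 4. From the given position equation x(t) = -2·t^3 + 3·t^2 + 4·t + 4, we substitute t = 1 to get x = 9.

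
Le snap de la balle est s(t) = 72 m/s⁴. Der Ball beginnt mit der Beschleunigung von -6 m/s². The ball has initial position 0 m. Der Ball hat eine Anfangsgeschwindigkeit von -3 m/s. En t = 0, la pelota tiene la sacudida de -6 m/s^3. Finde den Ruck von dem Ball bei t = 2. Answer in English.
We need to integrate our snap equation s(t) = 72 1 time. Taking ∫s(t)dt and applying j(0) = -6, we find j(t) = 72·t - 6. We have jerk j(t) = 72·t - 6. Substituting t = 2: j(2) = 138.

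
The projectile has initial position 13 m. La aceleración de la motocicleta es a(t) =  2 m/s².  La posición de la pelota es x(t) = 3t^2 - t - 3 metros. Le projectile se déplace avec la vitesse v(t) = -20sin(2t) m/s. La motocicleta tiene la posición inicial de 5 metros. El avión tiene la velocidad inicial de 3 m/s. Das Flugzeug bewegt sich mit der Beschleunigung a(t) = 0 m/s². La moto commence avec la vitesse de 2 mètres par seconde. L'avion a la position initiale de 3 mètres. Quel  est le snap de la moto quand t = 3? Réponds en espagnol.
Partiendo de la aceleración a(t) = 2, tomamos 2 derivadas. Derivando la aceleración, obtenemos la sacudida: j(t) = 0. Derivando la sacudida, obtenemos el snap: s(t) = 0. De la ecuación del snap s(t) = 0, sustituimos t = 3 para obtener s = 0.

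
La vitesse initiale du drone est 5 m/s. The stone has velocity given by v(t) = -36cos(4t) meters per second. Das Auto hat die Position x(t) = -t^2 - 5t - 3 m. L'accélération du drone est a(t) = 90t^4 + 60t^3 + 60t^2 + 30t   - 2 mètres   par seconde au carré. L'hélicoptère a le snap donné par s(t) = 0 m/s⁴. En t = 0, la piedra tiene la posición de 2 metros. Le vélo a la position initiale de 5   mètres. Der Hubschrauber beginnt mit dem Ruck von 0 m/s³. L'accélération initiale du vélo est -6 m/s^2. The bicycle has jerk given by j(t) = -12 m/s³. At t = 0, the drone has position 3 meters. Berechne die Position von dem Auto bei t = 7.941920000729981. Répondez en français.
De l'équation de la position x(t) = -t^2 - 5·t - 3, nous substituons t = 7.941920000729981 pour obtenir x = -105.783693301645.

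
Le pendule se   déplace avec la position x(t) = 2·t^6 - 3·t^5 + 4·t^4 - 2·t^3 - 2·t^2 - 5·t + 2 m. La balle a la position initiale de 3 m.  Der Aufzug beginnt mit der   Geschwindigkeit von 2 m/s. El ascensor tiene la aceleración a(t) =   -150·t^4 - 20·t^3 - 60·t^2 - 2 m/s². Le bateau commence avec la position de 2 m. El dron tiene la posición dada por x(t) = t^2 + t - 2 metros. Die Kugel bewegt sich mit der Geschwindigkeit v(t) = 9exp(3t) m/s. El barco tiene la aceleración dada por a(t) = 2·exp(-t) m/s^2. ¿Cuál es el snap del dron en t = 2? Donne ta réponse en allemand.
Wir müssen unsere Gleichung für die Position x(t) = t^2 + t - 2 4-mal ableiten. Die Ableitung von der Position ergibt die Geschwindigkeit: v(t) = 2·t + 1. Mit d/dt von v(t) finden wir a(t) = 2. Durch Ableiten von der Beschleunigung erhalten wir den Ruck: j(t) = 0. Mit d/dt von j(t) finden wir s(t) = 0. Wir haben den Snap s(t) = 0. Durch Einsetzen von t = 2: s(2) = 0.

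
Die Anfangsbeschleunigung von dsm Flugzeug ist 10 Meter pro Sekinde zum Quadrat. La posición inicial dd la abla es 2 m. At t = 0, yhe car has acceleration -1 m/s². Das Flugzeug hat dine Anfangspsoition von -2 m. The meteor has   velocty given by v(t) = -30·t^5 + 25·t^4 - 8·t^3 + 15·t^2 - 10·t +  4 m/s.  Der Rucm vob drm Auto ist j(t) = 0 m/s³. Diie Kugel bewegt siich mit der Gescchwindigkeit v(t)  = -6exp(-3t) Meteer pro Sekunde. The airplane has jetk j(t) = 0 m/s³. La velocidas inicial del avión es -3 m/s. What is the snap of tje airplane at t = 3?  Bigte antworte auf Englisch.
Starting from jerk j(t) = 0, we take 1 derivative. Taking d/dt of j(t), we find s(t) = 0. Using s(t) = 0 and substituting t = 3, we find s = 0.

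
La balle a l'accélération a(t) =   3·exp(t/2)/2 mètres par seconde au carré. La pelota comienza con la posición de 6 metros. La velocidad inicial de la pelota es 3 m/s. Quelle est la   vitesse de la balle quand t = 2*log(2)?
Pour résoudre ceci, nous devons prendre 1 intégrale de notre équation de l'accélération a(t) = 3·exp(t/2)/2. En intégrant l'accélération et en utilisant la condition initiale v(0) = 3, nous obtenons v(t) = 3·exp(t/2). Nous avons la vitesse v(t) = 3·exp(t/2). En substituant t = 2*log(2): v(2*log(2)) = 6.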